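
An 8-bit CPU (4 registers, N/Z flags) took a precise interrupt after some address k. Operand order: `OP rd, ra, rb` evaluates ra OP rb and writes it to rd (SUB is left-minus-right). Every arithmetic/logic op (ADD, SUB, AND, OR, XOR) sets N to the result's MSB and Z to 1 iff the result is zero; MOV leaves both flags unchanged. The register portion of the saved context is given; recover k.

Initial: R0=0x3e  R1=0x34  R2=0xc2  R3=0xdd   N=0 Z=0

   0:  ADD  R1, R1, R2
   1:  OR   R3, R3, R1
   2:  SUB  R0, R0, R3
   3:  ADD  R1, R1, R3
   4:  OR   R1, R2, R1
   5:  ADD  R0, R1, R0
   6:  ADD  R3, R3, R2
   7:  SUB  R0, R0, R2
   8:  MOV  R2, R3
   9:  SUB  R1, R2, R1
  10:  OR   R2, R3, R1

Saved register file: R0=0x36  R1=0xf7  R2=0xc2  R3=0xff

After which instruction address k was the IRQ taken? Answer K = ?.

after  0: R0=0x3e R1=0xf6 R2=0xc2 R3=0xdd  N=1 Z=0
after  1: R0=0x3e R1=0xf6 R2=0xc2 R3=0xff  N=1 Z=0
after  2: R0=0x3f R1=0xf6 R2=0xc2 R3=0xff  N=0 Z=0
after  3: R0=0x3f R1=0xf5 R2=0xc2 R3=0xff  N=1 Z=0
after  4: R0=0x3f R1=0xf7 R2=0xc2 R3=0xff  N=1 Z=0
after  5: R0=0x36 R1=0xf7 R2=0xc2 R3=0xff  N=0 Z=0
-- IRQ taken; context saved, return-PC = 6 --

K = 5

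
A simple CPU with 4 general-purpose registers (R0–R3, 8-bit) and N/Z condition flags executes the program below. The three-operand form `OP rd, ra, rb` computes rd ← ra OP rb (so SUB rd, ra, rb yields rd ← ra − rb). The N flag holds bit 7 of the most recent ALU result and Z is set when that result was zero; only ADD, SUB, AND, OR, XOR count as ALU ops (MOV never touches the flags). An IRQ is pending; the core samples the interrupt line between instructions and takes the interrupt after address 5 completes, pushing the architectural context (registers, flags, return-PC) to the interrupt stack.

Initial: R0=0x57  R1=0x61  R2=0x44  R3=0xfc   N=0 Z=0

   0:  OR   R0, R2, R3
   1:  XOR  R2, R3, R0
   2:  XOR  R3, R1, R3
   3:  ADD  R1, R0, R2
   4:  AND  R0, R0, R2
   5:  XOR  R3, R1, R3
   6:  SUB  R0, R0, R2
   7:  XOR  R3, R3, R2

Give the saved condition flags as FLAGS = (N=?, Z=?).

FLAGS = (N=0, Z=0)

after  0: R0=0xfc R1=0x61 R2=0x44 R3=0xfc  N=1 Z=0
after  1: R0=0xfc R1=0x61 R2=0x00 R3=0xfc  N=0 Z=1
after  2: R0=0xfc R1=0x61 R2=0x00 R3=0x9d  N=1 Z=0
after  3: R0=0xfc R1=0xfc R2=0x00 R3=0x9d  N=1 Z=0
after  4: R0=0x00 R1=0xfc R2=0x00 R3=0x9d  N=0 Z=1
after  5: R0=0x00 R1=0xfc R2=0x00 R3=0x61  N=0 Z=0
-- IRQ taken; context saved, return-PC = 6 --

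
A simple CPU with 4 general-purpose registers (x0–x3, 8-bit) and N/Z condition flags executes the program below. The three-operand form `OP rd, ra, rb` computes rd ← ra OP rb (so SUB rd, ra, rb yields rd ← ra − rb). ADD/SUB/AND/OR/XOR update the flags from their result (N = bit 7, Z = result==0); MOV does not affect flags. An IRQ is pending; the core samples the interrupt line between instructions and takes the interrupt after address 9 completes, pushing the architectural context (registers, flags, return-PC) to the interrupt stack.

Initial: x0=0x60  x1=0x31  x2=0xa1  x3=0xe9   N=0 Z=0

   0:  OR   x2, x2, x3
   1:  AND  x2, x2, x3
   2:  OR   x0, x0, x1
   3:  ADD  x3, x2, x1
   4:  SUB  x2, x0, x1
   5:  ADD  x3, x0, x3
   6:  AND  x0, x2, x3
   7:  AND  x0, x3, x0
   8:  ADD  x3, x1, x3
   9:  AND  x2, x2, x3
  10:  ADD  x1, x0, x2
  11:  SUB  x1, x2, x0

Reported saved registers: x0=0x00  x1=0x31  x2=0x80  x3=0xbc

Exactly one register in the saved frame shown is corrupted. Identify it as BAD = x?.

after  0: x0=0x60 x1=0x31 x2=0xe9 x3=0xe9  N=1 Z=0
after  1: x0=0x60 x1=0x31 x2=0xe9 x3=0xe9  N=1 Z=0
after  2: x0=0x71 x1=0x31 x2=0xe9 x3=0xe9  N=0 Z=0
after  3: x0=0x71 x1=0x31 x2=0xe9 x3=0x1a  N=0 Z=0
after  4: x0=0x71 x1=0x31 x2=0x40 x3=0x1a  N=0 Z=0
after  5: x0=0x71 x1=0x31 x2=0x40 x3=0x8b  N=1 Z=0
after  6: x0=0x00 x1=0x31 x2=0x40 x3=0x8b  N=0 Z=1
after  7: x0=0x00 x1=0x31 x2=0x40 x3=0x8b  N=0 Z=1
after  8: x0=0x00 x1=0x31 x2=0x40 x3=0xbc  N=1 Z=0
after  9: x0=0x00 x1=0x31 x2=0x00 x3=0xbc  N=0 Z=1
-- IRQ taken; context saved, return-PC = 10 --
mismatch: x2: reported 0x80 vs actual 0x00

BAD = x2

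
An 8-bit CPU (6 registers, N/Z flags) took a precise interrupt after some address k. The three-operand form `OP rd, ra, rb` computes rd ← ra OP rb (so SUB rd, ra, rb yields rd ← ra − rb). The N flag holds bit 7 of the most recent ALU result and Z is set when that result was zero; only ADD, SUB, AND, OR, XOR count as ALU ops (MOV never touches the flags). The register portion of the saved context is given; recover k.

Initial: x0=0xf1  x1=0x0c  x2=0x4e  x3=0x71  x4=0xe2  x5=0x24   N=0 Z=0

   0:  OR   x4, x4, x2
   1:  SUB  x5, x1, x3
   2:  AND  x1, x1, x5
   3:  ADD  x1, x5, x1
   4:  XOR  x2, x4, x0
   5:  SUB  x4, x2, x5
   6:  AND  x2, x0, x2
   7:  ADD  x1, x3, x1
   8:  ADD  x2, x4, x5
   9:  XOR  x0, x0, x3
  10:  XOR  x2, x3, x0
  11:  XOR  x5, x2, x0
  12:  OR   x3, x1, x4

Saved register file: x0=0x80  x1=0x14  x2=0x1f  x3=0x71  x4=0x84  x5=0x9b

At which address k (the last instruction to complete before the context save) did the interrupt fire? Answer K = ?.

K = 9

after  0: x0=0xf1 x1=0x0c x2=0x4e x3=0x71 x4=0xee x5=0x24  N=1 Z=0
after  1: x0=0xf1 x1=0x0c x2=0x4e x3=0x71 x4=0xee x5=0x9b  N=1 Z=0
after  2: x0=0xf1 x1=0x08 x2=0x4e x3=0x71 x4=0xee x5=0x9b  N=0 Z=0
after  3: x0=0xf1 x1=0xa3 x2=0x4e x3=0x71 x4=0xee x5=0x9b  N=1 Z=0
after  4: x0=0xf1 x1=0xa3 x2=0x1f x3=0x71 x4=0xee x5=0x9b  N=0 Z=0
after  5: x0=0xf1 x1=0xa3 x2=0x1f x3=0x71 x4=0x84 x5=0x9b  N=1 Z=0
after  6: x0=0xf1 x1=0xa3 x2=0x11 x3=0x71 x4=0x84 x5=0x9b  N=0 Z=0
after  7: x0=0xf1 x1=0x14 x2=0x11 x3=0x71 x4=0x84 x5=0x9b  N=0 Z=0
after  8: x0=0xf1 x1=0x14 x2=0x1f x3=0x71 x4=0x84 x5=0x9b  N=0 Z=0
after  9: x0=0x80 x1=0x14 x2=0x1f x3=0x71 x4=0x84 x5=0x9b  N=1 Z=0
-- IRQ taken; context saved, return-PC = 10 --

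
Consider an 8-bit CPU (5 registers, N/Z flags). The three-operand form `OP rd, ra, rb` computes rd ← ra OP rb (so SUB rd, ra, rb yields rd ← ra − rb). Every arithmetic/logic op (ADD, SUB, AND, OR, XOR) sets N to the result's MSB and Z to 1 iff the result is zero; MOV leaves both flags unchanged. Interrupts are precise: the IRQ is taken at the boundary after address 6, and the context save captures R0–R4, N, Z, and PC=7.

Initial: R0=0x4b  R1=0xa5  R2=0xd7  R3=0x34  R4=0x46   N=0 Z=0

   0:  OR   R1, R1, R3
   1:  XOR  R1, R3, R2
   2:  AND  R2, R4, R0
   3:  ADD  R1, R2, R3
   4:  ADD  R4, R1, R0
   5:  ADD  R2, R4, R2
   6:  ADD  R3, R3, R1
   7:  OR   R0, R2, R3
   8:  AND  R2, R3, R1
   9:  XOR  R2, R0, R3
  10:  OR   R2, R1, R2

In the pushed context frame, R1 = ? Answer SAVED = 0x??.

SAVED = 0x76

after  0: R0=0x4b R1=0xb5 R2=0xd7 R3=0x34 R4=0x46  N=1 Z=0
after  1: R0=0x4b R1=0xe3 R2=0xd7 R3=0x34 R4=0x46  N=1 Z=0
after  2: R0=0x4b R1=0xe3 R2=0x42 R3=0x34 R4=0x46  N=0 Z=0
after  3: R0=0x4b R1=0x76 R2=0x42 R3=0x34 R4=0x46  N=0 Z=0
after  4: R0=0x4b R1=0x76 R2=0x42 R3=0x34 R4=0xc1  N=1 Z=0
after  5: R0=0x4b R1=0x76 R2=0x03 R3=0x34 R4=0xc1  N=0 Z=0
after  6: R0=0x4b R1=0x76 R2=0x03 R3=0xaa R4=0xc1  N=1 Z=0
-- IRQ taken; context saved, return-PC = 7 --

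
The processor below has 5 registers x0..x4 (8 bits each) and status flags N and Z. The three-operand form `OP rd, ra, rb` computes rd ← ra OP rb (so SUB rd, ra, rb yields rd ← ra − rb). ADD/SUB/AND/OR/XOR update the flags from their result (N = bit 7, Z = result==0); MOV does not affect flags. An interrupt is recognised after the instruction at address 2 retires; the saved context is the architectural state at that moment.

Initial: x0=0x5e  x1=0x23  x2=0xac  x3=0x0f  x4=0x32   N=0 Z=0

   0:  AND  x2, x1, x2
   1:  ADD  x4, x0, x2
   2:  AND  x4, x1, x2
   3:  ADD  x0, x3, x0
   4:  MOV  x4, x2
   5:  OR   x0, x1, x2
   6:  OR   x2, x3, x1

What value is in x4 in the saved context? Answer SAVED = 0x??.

SAVED = 0x20

after  0: x0=0x5e x1=0x23 x2=0x20 x3=0x0f x4=0x32  N=0 Z=0
after  1: x0=0x5e x1=0x23 x2=0x20 x3=0x0f x4=0x7e  N=0 Z=0
after  2: x0=0x5e x1=0x23 x2=0x20 x3=0x0f x4=0x20  N=0 Z=0
-- IRQ taken; context saved, return-PC = 3 --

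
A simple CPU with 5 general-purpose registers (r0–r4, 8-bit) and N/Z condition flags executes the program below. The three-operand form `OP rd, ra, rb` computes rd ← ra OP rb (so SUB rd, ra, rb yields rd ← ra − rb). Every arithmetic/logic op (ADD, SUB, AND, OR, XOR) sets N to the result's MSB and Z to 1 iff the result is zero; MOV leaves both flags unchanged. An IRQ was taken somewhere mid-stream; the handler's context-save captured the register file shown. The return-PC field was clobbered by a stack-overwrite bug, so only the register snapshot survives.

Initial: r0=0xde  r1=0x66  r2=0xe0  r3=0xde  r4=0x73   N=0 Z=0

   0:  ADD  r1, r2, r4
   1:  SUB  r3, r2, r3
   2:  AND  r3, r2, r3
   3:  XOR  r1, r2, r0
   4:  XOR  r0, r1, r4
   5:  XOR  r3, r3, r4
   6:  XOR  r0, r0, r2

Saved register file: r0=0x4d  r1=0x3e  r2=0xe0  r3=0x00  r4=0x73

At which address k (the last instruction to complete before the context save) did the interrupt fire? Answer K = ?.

after  0: r0=0xde r1=0x53 r2=0xe0 r3=0xde r4=0x73  N=0 Z=0
after  1: r0=0xde r1=0x53 r2=0xe0 r3=0x02 r4=0x73  N=0 Z=0
after  2: r0=0xde r1=0x53 r2=0xe0 r3=0x00 r4=0x73  N=0 Z=1
after  3: r0=0xde r1=0x3e r2=0xe0 r3=0x00 r4=0x73  N=0 Z=0
after  4: r0=0x4d r1=0x3e r2=0xe0 r3=0x00 r4=0x73  N=0 Z=0
-- IRQ taken; context saved, return-PC = 5 --

K = 4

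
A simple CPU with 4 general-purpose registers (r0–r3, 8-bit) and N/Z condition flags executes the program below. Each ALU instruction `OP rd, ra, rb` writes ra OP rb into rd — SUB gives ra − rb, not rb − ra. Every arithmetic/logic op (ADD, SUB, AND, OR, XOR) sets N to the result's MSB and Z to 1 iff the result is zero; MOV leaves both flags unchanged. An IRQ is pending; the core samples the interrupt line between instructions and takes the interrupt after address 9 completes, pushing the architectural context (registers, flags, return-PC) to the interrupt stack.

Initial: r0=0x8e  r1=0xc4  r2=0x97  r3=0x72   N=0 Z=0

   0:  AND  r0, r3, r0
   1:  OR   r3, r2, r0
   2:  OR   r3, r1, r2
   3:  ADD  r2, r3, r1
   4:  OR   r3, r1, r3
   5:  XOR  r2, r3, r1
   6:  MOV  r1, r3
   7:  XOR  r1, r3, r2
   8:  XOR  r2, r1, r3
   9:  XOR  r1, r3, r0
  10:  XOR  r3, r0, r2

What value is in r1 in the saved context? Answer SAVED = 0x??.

SAVED = 0xd5

after  0: r0=0x02 r1=0xc4 r2=0x97 r3=0x72  N=0 Z=0
after  1: r0=0x02 r1=0xc4 r2=0x97 r3=0x97  N=1 Z=0
after  2: r0=0x02 r1=0xc4 r2=0x97 r3=0xd7  N=1 Z=0
after  3: r0=0x02 r1=0xc4 r2=0x9b r3=0xd7  N=1 Z=0
after  4: r0=0x02 r1=0xc4 r2=0x9b r3=0xd7  N=1 Z=0
after  5: r0=0x02 r1=0xc4 r2=0x13 r3=0xd7  N=0 Z=0
after  6: r0=0x02 r1=0xd7 r2=0x13 r3=0xd7  N=0 Z=0
after  7: r0=0x02 r1=0xc4 r2=0x13 r3=0xd7  N=1 Z=0
after  8: r0=0x02 r1=0xc4 r2=0x13 r3=0xd7  N=0 Z=0
after  9: r0=0x02 r1=0xd5 r2=0x13 r3=0xd7  N=1 Z=0
-- IRQ taken; context saved, return-PC = 10 --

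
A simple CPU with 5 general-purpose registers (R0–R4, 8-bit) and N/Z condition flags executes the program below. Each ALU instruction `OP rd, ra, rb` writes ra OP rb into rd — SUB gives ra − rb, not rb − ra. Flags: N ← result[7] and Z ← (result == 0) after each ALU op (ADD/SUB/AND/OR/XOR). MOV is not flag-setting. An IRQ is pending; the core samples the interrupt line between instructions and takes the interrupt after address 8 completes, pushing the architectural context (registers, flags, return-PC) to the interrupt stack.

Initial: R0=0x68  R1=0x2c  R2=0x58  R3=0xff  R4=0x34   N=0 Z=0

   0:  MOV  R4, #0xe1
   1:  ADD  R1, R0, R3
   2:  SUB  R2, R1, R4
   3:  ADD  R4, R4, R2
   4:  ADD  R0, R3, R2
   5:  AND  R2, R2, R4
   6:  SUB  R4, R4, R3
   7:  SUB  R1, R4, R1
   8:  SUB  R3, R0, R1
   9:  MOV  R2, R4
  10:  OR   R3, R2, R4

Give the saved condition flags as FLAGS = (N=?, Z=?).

after  0: R0=0x68 R1=0x2c R2=0x58 R3=0xff R4=0xe1  N=0 Z=0
after  1: R0=0x68 R1=0x67 R2=0x58 R3=0xff R4=0xe1  N=0 Z=0
after  2: R0=0x68 R1=0x67 R2=0x86 R3=0xff R4=0xe1  N=1 Z=0
after  3: R0=0x68 R1=0x67 R2=0x86 R3=0xff R4=0x67  N=0 Z=0
after  4: R0=0x85 R1=0x67 R2=0x86 R3=0xff R4=0x67  N=1 Z=0
after  5: R0=0x85 R1=0x67 R2=0x06 R3=0xff R4=0x67  N=0 Z=0
after  6: R0=0x85 R1=0x67 R2=0x06 R3=0xff R4=0x68  N=0 Z=0
after  7: R0=0x85 R1=0x01 R2=0x06 R3=0xff R4=0x68  N=0 Z=0
after  8: R0=0x85 R1=0x01 R2=0x06 R3=0x84 R4=0x68  N=1 Z=0
-- IRQ taken; context saved, return-PC = 9 --

FLAGS = (N=1, Z=0)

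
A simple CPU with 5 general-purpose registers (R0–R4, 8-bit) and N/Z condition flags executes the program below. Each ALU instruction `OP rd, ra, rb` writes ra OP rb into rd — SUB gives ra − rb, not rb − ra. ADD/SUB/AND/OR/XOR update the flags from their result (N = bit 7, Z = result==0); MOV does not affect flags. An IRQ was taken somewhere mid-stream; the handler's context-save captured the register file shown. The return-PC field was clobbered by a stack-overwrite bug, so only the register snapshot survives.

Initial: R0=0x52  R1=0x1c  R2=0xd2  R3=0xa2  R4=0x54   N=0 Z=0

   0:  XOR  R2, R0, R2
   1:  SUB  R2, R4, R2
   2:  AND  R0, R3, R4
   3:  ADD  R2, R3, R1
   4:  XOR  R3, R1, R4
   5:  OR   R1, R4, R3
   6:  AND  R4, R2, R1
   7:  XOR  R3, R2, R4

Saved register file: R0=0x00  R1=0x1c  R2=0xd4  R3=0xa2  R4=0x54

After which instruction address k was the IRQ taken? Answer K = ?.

K = 2

after  0: R0=0x52 R1=0x1c R2=0x80 R3=0xa2 R4=0x54  N=1 Z=0
after  1: R0=0x52 R1=0x1c R2=0xd4 R3=0xa2 R4=0x54  N=1 Z=0
after  2: R0=0x00 R1=0x1c R2=0xd4 R3=0xa2 R4=0x54  N=0 Z=1
-- IRQ taken; context saved, return-PC = 3 --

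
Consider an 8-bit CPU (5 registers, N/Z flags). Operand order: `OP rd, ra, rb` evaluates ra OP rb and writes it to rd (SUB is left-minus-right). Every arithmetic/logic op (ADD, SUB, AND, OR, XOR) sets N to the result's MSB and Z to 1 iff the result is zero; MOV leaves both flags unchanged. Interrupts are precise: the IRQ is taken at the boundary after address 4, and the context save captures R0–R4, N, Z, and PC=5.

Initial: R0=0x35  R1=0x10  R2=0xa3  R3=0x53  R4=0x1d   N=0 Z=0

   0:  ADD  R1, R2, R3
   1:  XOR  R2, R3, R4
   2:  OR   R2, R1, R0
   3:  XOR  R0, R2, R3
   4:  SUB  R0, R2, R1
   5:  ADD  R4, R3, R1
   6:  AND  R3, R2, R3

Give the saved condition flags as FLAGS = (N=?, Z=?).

after  0: R0=0x35 R1=0xf6 R2=0xa3 R3=0x53 R4=0x1d  N=1 Z=0
after  1: R0=0x35 R1=0xf6 R2=0x4e R3=0x53 R4=0x1d  N=0 Z=0
after  2: R0=0x35 R1=0xf6 R2=0xf7 R3=0x53 R4=0x1d  N=1 Z=0
after  3: R0=0xa4 R1=0xf6 R2=0xf7 R3=0x53 R4=0x1d  N=1 Z=0
after  4: R0=0x01 R1=0xf6 R2=0xf7 R3=0x53 R4=0x1d  N=0 Z=0
-- IRQ taken; context saved, return-PC = 5 --

FLAGS = (N=0, Z=0)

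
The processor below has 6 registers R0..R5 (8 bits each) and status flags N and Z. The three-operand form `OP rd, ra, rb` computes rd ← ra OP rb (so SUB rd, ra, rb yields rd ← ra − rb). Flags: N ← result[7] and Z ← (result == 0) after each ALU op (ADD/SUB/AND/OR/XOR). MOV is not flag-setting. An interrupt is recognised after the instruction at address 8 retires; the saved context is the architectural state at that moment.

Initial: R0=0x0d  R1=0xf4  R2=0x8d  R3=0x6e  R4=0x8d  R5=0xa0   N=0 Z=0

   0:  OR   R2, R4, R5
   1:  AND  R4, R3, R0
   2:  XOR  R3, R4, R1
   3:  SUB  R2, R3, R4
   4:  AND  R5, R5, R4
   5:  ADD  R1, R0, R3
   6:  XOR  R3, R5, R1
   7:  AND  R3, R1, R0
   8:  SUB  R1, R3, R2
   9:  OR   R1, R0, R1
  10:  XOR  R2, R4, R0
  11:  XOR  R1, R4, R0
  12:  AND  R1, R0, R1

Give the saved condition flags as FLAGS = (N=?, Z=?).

after  0: R0=0x0d R1=0xf4 R2=0xad R3=0x6e R4=0x8d R5=0xa0  N=1 Z=0
after  1: R0=0x0d R1=0xf4 R2=0xad R3=0x6e R4=0x0c R5=0xa0  N=0 Z=0
after  2: R0=0x0d R1=0xf4 R2=0xad R3=0xf8 R4=0x0c R5=0xa0  N=1 Z=0
after  3: R0=0x0d R1=0xf4 R2=0xec R3=0xf8 R4=0x0c R5=0xa0  N=1 Z=0
after  4: R0=0x0d R1=0xf4 R2=0xec R3=0xf8 R4=0x0c R5=0x00  N=0 Z=1
after  5: R0=0x0d R1=0x05 R2=0xec R3=0xf8 R4=0x0c R5=0x00  N=0 Z=0
after  6: R0=0x0d R1=0x05 R2=0xec R3=0x05 R4=0x0c R5=0x00  N=0 Z=0
after  7: R0=0x0d R1=0x05 R2=0xec R3=0x05 R4=0x0c R5=0x00  N=0 Z=0
after  8: R0=0x0d R1=0x19 R2=0xec R3=0x05 R4=0x0c R5=0x00  N=0 Z=0
-- IRQ taken; context saved, return-PC = 9 --

FLAGS = (N=0, Z=0)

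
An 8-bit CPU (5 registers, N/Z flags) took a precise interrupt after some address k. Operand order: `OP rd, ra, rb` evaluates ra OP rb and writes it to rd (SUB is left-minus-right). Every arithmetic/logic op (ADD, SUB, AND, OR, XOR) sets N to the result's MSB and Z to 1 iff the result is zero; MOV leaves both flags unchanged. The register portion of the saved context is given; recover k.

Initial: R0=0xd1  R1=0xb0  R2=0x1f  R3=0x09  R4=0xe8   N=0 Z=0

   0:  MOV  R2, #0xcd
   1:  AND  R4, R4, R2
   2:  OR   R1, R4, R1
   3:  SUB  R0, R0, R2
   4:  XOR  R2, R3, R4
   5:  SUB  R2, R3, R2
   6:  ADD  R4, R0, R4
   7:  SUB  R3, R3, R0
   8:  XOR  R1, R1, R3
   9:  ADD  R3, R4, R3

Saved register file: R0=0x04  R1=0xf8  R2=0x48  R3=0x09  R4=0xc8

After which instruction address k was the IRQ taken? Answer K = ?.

K = 5

after  0: R0=0xd1 R1=0xb0 R2=0xcd R3=0x09 R4=0xe8  N=0 Z=0
after  1: R0=0xd1 R1=0xb0 R2=0xcd R3=0x09 R4=0xc8  N=1 Z=0
after  2: R0=0xd1 R1=0xf8 R2=0xcd R3=0x09 R4=0xc8  N=1 Z=0
after  3: R0=0x04 R1=0xf8 R2=0xcd R3=0x09 R4=0xc8  N=0 Z=0
after  4: R0=0x04 R1=0xf8 R2=0xc1 R3=0x09 R4=0xc8  N=1 Z=0
after  5: R0=0x04 R1=0xf8 R2=0x48 R3=0x09 R4=0xc8  N=0 Z=0
-- IRQ taken; context saved, return-PC = 6 --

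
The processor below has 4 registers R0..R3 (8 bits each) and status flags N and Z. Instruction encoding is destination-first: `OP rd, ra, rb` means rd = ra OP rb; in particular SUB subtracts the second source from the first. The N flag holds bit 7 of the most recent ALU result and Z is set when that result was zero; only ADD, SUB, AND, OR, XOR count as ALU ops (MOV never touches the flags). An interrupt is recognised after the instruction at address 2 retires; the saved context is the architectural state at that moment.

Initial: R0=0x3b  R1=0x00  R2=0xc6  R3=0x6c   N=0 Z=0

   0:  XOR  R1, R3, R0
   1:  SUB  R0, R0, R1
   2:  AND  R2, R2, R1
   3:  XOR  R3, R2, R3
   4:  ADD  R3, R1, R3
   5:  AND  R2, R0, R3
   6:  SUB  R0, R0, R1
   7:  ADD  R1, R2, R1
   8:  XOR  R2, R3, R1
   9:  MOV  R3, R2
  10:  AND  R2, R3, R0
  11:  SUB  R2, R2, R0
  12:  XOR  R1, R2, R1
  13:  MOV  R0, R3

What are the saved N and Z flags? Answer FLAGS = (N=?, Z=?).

after  0: R0=0x3b R1=0x57 R2=0xc6 R3=0x6c  N=0 Z=0
after  1: R0=0xe4 R1=0x57 R2=0xc6 R3=0x6c  N=1 Z=0
after  2: R0=0xe4 R1=0x57 R2=0x46 R3=0x6c  N=0 Z=0
-- IRQ taken; context saved, return-PC = 3 --

FLAGS = (N=0, Z=0)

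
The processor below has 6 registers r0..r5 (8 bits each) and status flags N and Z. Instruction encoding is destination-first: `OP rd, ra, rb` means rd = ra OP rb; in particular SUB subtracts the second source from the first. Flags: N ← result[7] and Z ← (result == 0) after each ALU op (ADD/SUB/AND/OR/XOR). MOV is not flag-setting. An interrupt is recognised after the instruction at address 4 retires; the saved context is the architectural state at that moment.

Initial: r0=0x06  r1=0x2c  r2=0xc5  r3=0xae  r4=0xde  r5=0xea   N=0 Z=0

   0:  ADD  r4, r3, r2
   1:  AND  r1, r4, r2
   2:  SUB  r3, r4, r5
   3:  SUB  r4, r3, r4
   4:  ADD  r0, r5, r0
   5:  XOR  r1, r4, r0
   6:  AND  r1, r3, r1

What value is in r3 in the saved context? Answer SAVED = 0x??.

after  0: r0=0x06 r1=0x2c r2=0xc5 r3=0xae r4=0x73 r5=0xea  N=0 Z=0
after  1: r0=0x06 r1=0x41 r2=0xc5 r3=0xae r4=0x73 r5=0xea  N=0 Z=0
after  2: r0=0x06 r1=0x41 r2=0xc5 r3=0x89 r4=0x73 r5=0xea  N=1 Z=0
after  3: r0=0x06 r1=0x41 r2=0xc5 r3=0x89 r4=0x16 r5=0xea  N=0 Z=0
after  4: r0=0xf0 r1=0x41 r2=0xc5 r3=0x89 r4=0x16 r5=0xea  N=1 Z=0
-- IRQ taken; context saved, return-PC = 5 --

SAVED = 0x89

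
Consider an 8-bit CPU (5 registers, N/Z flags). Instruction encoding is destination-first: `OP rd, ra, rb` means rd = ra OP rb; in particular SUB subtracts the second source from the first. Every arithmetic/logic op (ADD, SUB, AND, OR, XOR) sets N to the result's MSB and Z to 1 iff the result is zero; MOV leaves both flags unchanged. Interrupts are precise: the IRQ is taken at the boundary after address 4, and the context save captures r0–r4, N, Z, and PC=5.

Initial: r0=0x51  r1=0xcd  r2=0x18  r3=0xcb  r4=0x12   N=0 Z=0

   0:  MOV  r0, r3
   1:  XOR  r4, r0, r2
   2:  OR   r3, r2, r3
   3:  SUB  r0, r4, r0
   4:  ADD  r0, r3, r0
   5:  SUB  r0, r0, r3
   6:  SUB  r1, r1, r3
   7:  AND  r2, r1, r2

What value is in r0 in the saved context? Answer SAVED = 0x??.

after  0: r0=0xcb r1=0xcd r2=0x18 r3=0xcb r4=0x12  N=0 Z=0
after  1: r0=0xcb r1=0xcd r2=0x18 r3=0xcb r4=0xd3  N=1 Z=0
after  2: r0=0xcb r1=0xcd r2=0x18 r3=0xdb r4=0xd3  N=1 Z=0
after  3: r0=0x08 r1=0xcd r2=0x18 r3=0xdb r4=0xd3  N=0 Z=0
after  4: r0=0xe3 r1=0xcd r2=0x18 r3=0xdb r4=0xd3  N=1 Z=0
-- IRQ taken; context saved, return-PC = 5 --

SAVED = 0xe3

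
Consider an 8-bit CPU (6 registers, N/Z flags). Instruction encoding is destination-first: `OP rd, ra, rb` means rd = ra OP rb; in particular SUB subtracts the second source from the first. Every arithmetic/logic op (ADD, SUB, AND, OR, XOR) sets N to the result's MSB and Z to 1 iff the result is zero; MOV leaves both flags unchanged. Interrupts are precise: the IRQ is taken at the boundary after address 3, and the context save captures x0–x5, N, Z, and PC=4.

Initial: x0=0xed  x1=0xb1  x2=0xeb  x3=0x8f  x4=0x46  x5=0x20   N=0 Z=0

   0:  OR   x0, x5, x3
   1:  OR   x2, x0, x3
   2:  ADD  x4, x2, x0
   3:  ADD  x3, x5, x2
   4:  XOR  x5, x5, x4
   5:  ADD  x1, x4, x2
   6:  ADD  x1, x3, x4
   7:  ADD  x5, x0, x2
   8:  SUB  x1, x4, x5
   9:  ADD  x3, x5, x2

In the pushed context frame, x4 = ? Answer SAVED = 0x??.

after  0: x0=0xaf x1=0xb1 x2=0xeb x3=0x8f x4=0x46 x5=0x20  N=1 Z=0
after  1: x0=0xaf x1=0xb1 x2=0xaf x3=0x8f x4=0x46 x5=0x20  N=1 Z=0
after  2: x0=0xaf x1=0xb1 x2=0xaf x3=0x8f x4=0x5e x5=0x20  N=0 Z=0
after  3: x0=0xaf x1=0xb1 x2=0xaf x3=0xcf x4=0x5e x5=0x20  N=1 Z=0
-- IRQ taken; context saved, return-PC = 4 --

SAVED = 0x5e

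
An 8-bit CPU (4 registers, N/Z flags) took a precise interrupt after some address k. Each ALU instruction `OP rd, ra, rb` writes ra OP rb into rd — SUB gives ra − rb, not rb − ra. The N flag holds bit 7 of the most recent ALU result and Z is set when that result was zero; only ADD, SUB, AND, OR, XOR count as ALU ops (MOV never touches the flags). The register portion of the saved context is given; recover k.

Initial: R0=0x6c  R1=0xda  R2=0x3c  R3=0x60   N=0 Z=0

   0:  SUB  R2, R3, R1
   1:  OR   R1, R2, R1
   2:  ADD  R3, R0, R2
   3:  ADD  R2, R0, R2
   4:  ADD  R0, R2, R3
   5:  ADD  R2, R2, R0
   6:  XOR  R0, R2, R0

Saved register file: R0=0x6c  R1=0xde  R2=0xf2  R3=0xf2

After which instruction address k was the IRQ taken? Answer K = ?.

K = 3

after  0: R0=0x6c R1=0xda R2=0x86 R3=0x60  N=1 Z=0
after  1: R0=0x6c R1=0xde R2=0x86 R3=0x60  N=1 Z=0
after  2: R0=0x6c R1=0xde R2=0x86 R3=0xf2  N=1 Z=0
after  3: R0=0x6c R1=0xde R2=0xf2 R3=0xf2  N=1 Z=0
-- IRQ taken; context saved, return-PC = 4 --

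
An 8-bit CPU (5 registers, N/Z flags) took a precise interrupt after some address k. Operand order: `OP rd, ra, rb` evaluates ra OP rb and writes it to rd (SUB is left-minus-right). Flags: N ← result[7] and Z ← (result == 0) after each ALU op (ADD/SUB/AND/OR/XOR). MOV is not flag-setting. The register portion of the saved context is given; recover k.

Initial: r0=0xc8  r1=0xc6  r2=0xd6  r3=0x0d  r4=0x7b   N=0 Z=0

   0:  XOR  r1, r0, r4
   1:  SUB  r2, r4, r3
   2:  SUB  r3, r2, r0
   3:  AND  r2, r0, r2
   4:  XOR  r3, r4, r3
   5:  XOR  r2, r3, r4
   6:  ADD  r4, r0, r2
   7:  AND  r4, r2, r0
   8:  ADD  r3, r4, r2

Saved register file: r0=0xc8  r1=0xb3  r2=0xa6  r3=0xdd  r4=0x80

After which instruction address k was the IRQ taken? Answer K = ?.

after  0: r0=0xc8 r1=0xb3 r2=0xd6 r3=0x0d r4=0x7b  N=1 Z=0
after  1: r0=0xc8 r1=0xb3 r2=0x6e r3=0x0d r4=0x7b  N=0 Z=0
after  2: r0=0xc8 r1=0xb3 r2=0x6e r3=0xa6 r4=0x7b  N=1 Z=0
after  3: r0=0xc8 r1=0xb3 r2=0x48 r3=0xa6 r4=0x7b  N=0 Z=0
after  4: r0=0xc8 r1=0xb3 r2=0x48 r3=0xdd r4=0x7b  N=1 Z=0
after  5: r0=0xc8 r1=0xb3 r2=0xa6 r3=0xdd r4=0x7b  N=1 Z=0
after  6: r0=0xc8 r1=0xb3 r2=0xa6 r3=0xdd r4=0x6e  N=0 Z=0
after  7: r0=0xc8 r1=0xb3 r2=0xa6 r3=0xdd r4=0x80  N=1 Z=0
-- IRQ taken; context saved, return-PC = 8 --

K = 7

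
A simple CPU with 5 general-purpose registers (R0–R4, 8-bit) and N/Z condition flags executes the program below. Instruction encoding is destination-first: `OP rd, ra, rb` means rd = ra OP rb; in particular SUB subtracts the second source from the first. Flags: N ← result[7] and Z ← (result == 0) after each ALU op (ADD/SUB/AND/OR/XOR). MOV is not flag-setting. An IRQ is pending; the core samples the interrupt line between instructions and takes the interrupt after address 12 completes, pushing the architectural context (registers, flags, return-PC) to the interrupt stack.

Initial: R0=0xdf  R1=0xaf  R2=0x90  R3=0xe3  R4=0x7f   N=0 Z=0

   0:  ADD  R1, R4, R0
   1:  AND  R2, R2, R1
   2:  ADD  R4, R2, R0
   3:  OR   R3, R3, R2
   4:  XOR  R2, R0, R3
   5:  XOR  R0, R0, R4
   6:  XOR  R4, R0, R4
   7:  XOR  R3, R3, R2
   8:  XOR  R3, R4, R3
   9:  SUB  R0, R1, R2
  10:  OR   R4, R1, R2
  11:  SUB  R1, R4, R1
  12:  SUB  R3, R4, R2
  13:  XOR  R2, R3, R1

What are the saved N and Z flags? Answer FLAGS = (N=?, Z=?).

after  0: R0=0xdf R1=0x5e R2=0x90 R3=0xe3 R4=0x7f  N=0 Z=0
after  1: R0=0xdf R1=0x5e R2=0x10 R3=0xe3 R4=0x7f  N=0 Z=0
after  2: R0=0xdf R1=0x5e R2=0x10 R3=0xe3 R4=0xef  N=1 Z=0
after  3: R0=0xdf R1=0x5e R2=0x10 R3=0xf3 R4=0xef  N=1 Z=0
after  4: R0=0xdf R1=0x5e R2=0x2c R3=0xf3 R4=0xef  N=0 Z=0
after  5: R0=0x30 R1=0x5e R2=0x2c R3=0xf3 R4=0xef  N=0 Z=0
after  6: R0=0x30 R1=0x5e R2=0x2c R3=0xf3 R4=0xdf  N=1 Z=0
after  7: R0=0x30 R1=0x5e R2=0x2c R3=0xdf R4=0xdf  N=1 Z=0
after  8: R0=0x30 R1=0x5e R2=0x2c R3=0x00 R4=0xdf  N=0 Z=1
after  9: R0=0x32 R1=0x5e R2=0x2c R3=0x00 R4=0xdf  N=0 Z=0
after 10: R0=0x32 R1=0x5e R2=0x2c R3=0x00 R4=0x7e  N=0 Z=0
after 11: R0=0x32 R1=0x20 R2=0x2c R3=0x00 R4=0x7e  N=0 Z=0
after 12: R0=0x32 R1=0x20 R2=0x2c R3=0x52 R4=0x7e  N=0 Z=0
-- IRQ taken; context saved, return-PC = 13 --

FLAGS = (N=0, Z=0)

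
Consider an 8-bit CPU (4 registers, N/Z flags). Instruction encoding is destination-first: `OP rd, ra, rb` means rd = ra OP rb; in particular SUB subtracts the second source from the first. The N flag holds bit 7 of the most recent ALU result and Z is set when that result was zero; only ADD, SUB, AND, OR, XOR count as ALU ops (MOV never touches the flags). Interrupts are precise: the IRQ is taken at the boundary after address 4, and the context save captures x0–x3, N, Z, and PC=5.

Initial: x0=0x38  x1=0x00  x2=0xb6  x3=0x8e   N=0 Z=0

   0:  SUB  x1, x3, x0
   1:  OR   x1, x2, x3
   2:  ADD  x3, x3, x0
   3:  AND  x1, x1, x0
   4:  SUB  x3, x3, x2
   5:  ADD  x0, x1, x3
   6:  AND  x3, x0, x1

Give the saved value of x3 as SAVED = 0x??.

after  0: x0=0x38 x1=0x56 x2=0xb6 x3=0x8e  N=0 Z=0
after  1: x0=0x38 x1=0xbe x2=0xb6 x3=0x8e  N=1 Z=0
after  2: x0=0x38 x1=0xbe x2=0xb6 x3=0xc6  N=1 Z=0
after  3: x0=0x38 x1=0x38 x2=0xb6 x3=0xc6  N=0 Z=0
after  4: x0=0x38 x1=0x38 x2=0xb6 x3=0x10  N=0 Z=0
-- IRQ taken; context saved, return-PC = 5 --

SAVED = 0x10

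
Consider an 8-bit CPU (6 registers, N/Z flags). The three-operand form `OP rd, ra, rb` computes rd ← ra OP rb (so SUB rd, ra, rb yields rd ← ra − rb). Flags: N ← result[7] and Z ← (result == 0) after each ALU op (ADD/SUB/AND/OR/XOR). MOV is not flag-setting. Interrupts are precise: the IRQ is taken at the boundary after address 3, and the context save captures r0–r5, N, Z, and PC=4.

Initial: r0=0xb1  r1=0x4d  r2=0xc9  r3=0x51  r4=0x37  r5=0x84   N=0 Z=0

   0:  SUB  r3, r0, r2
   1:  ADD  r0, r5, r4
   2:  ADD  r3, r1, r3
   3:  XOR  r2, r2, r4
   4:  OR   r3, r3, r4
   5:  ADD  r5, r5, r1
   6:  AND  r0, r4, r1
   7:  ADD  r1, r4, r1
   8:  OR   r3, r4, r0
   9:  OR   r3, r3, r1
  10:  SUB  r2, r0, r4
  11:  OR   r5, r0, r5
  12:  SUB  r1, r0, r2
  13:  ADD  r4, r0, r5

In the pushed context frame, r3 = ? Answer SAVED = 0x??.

SAVED = 0x35

after  0: r0=0xb1 r1=0x4d r2=0xc9 r3=0xe8 r4=0x37 r5=0x84  N=1 Z=0
after  1: r0=0xbb r1=0x4d r2=0xc9 r3=0xe8 r4=0x37 r5=0x84  N=1 Z=0
after  2: r0=0xbb r1=0x4d r2=0xc9 r3=0x35 r4=0x37 r5=0x84  N=0 Z=0
after  3: r0=0xbb r1=0x4d r2=0xfe r3=0x35 r4=0x37 r5=0x84  N=1 Z=0
-- IRQ taken; context saved, return-PC = 4 --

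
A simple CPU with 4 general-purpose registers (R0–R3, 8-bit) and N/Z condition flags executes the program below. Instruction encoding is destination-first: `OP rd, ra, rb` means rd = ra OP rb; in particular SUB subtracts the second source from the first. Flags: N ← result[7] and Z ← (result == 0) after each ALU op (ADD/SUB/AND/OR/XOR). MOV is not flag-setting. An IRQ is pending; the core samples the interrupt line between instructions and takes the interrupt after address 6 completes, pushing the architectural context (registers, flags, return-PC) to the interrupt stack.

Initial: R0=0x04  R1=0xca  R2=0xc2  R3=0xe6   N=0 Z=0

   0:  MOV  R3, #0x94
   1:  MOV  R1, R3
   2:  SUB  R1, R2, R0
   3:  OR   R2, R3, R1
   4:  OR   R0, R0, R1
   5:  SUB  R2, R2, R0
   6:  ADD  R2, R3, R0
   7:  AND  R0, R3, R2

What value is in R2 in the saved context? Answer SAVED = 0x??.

after  0: R0=0x04 R1=0xca R2=0xc2 R3=0x94  N=0 Z=0
after  1: R0=0x04 R1=0x94 R2=0xc2 R3=0x94  N=0 Z=0
after  2: R0=0x04 R1=0xbe R2=0xc2 R3=0x94  N=1 Z=0
after  3: R0=0x04 R1=0xbe R2=0xbe R3=0x94  N=1 Z=0
after  4: R0=0xbe R1=0xbe R2=0xbe R3=0x94  N=1 Z=0
after  5: R0=0xbe R1=0xbe R2=0x00 R3=0x94  N=0 Z=1
after  6: R0=0xbe R1=0xbe R2=0x52 R3=0x94  N=0 Z=0
-- IRQ taken; context saved, return-PC = 7 --

SAVED = 0x52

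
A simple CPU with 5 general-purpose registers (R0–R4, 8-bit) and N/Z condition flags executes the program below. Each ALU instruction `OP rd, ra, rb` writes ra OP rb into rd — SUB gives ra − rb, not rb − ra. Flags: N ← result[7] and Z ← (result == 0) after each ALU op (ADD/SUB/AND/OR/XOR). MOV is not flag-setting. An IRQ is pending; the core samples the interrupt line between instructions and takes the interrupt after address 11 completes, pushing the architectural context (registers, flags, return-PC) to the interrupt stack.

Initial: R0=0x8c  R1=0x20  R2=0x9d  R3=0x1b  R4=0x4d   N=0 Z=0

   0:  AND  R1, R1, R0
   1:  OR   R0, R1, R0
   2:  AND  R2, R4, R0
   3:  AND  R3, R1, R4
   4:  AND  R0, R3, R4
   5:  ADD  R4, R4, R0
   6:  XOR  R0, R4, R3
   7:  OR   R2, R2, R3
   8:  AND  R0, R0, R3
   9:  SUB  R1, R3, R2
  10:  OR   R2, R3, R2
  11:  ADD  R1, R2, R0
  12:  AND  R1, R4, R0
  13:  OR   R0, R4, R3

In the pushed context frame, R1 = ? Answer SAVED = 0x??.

after  0: R0=0x8c R1=0x00 R2=0x9d R3=0x1b R4=0x4d  N=0 Z=1
after  1: R0=0x8c R1=0x00 R2=0x9d R3=0x1b R4=0x4d  N=1 Z=0
after  2: R0=0x8c R1=0x00 R2=0x0c R3=0x1b R4=0x4d  N=0 Z=0
after  3: R0=0x8c R1=0x00 R2=0x0c R3=0x00 R4=0x4d  N=0 Z=1
after  4: R0=0x00 R1=0x00 R2=0x0c R3=0x00 R4=0x4d  N=0 Z=1
after  5: R0=0x00 R1=0x00 R2=0x0c R3=0x00 R4=0x4d  N=0 Z=0
after  6: R0=0x4d R1=0x00 R2=0x0c R3=0x00 R4=0x4d  N=0 Z=0
after  7: R0=0x4d R1=0x00 R2=0x0c R3=0x00 R4=0x4d  N=0 Z=0
after  8: R0=0x00 R1=0x00 R2=0x0c R3=0x00 R4=0x4d  N=0 Z=1
after  9: R0=0x00 R1=0xf4 R2=0x0c R3=0x00 R4=0x4d  N=1 Z=0
after 10: R0=0x00 R1=0xf4 R2=0x0c R3=0x00 R4=0x4d  N=0 Z=0
after 11: R0=0x00 R1=0x0c R2=0x0c R3=0x00 R4=0x4d  N=0 Z=0
-- IRQ taken; context saved, return-PC = 12 --

SAVED = 0x0c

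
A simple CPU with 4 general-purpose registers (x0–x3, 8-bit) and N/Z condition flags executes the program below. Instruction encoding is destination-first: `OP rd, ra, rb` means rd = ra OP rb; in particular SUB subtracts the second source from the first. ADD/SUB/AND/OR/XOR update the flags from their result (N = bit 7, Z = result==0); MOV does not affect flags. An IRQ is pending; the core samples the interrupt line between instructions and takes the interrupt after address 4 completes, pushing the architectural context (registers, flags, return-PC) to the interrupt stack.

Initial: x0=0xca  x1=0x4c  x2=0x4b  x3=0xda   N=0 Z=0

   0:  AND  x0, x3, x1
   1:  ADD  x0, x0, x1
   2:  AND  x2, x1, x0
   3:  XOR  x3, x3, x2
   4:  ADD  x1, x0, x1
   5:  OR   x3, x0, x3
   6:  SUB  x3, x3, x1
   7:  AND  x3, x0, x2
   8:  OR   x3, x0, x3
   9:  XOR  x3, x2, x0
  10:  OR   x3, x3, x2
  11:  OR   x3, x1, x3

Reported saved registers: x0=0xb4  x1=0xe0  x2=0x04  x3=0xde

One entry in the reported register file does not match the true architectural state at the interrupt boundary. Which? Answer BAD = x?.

BAD = x0

after  0: x0=0x48 x1=0x4c x2=0x4b x3=0xda  N=0 Z=0
after  1: x0=0x94 x1=0x4c x2=0x4b x3=0xda  N=1 Z=0
after  2: x0=0x94 x1=0x4c x2=0x04 x3=0xda  N=0 Z=0
after  3: x0=0x94 x1=0x4c x2=0x04 x3=0xde  N=1 Z=0
after  4: x0=0x94 x1=0xe0 x2=0x04 x3=0xde  N=1 Z=0
-- IRQ taken; context saved, return-PC = 5 --
mismatch: x0: reported 0xb4 vs actual 0x94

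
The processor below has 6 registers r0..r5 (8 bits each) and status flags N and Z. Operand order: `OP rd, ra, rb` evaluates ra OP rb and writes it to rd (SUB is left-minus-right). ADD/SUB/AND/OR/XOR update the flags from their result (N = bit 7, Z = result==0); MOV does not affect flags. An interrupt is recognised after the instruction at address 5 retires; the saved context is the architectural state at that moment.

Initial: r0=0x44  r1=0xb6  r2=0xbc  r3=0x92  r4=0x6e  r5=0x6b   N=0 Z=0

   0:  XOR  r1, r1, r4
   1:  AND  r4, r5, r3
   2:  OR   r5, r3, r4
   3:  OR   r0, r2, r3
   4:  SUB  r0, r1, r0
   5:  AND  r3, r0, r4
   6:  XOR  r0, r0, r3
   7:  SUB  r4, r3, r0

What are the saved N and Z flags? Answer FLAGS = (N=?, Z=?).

FLAGS = (N=0, Z=0)

after  0: r0=0x44 r1=0xd8 r2=0xbc r3=0x92 r4=0x6e r5=0x6b  N=1 Z=0
after  1: r0=0x44 r1=0xd8 r2=0xbc r3=0x92 r4=0x02 r5=0x6b  N=0 Z=0
after  2: r0=0x44 r1=0xd8 r2=0xbc r3=0x92 r4=0x02 r5=0x92  N=1 Z=0
after  3: r0=0xbe r1=0xd8 r2=0xbc r3=0x92 r4=0x02 r5=0x92  N=1 Z=0
after  4: r0=0x1a r1=0xd8 r2=0xbc r3=0x92 r4=0x02 r5=0x92  N=0 Z=0
after  5: r0=0x1a r1=0xd8 r2=0xbc r3=0x02 r4=0x02 r5=0x92  N=0 Z=0
-- IRQ taken; context saved, return-PC = 6 --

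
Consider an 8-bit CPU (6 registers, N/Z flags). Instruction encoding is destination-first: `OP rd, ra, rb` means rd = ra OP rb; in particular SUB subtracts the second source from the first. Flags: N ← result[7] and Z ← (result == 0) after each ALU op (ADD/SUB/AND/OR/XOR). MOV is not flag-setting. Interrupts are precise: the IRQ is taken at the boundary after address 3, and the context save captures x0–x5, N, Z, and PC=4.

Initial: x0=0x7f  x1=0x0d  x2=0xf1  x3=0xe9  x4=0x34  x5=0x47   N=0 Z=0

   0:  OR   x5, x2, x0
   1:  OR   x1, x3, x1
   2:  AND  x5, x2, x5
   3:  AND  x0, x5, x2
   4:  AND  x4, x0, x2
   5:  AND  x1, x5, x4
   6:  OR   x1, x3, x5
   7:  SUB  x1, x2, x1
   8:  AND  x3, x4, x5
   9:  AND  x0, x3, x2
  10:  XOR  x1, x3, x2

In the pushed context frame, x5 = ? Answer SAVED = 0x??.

SAVED = 0xf1

after  0: x0=0x7f x1=0x0d x2=0xf1 x3=0xe9 x4=0x34 x5=0xff  N=1 Z=0
after  1: x0=0x7f x1=0xed x2=0xf1 x3=0xe9 x4=0x34 x5=0xff  N=1 Z=0
after  2: x0=0x7f x1=0xed x2=0xf1 x3=0xe9 x4=0x34 x5=0xf1  N=1 Z=0
after  3: x0=0xf1 x1=0xed x2=0xf1 x3=0xe9 x4=0x34 x5=0xf1  N=1 Z=0
-- IRQ taken; context saved, return-PC = 4 --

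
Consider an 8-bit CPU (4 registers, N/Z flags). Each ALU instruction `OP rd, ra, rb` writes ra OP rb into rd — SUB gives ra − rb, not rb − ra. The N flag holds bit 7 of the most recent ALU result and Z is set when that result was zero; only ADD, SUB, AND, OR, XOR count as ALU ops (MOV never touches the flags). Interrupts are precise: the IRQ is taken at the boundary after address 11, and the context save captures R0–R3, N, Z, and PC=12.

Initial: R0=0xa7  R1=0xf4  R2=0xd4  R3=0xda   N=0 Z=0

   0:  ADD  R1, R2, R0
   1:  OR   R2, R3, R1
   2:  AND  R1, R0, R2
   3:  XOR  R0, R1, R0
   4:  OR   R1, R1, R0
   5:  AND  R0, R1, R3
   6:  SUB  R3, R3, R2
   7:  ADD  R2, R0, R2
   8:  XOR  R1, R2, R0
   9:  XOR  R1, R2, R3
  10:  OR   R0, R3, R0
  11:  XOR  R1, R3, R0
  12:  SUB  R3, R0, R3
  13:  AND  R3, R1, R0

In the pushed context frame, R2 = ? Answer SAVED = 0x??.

SAVED = 0x7d

after  0: R0=0xa7 R1=0x7b R2=0xd4 R3=0xda  N=0 Z=0
after  1: R0=0xa7 R1=0x7b R2=0xfb R3=0xda  N=1 Z=0
after  2: R0=0xa7 R1=0xa3 R2=0xfb R3=0xda  N=1 Z=0
after  3: R0=0x04 R1=0xa3 R2=0xfb R3=0xda  N=0 Z=0
after  4: R0=0x04 R1=0xa7 R2=0xfb R3=0xda  N=1 Z=0
after  5: R0=0x82 R1=0xa7 R2=0xfb R3=0xda  N=1 Z=0
after  6: R0=0x82 R1=0xa7 R2=0xfb R3=0xdf  N=1 Z=0
after  7: R0=0x82 R1=0xa7 R2=0x7d R3=0xdf  N=0 Z=0
after  8: R0=0x82 R1=0xff R2=0x7d R3=0xdf  N=1 Z=0
after  9: R0=0x82 R1=0xa2 R2=0x7d R3=0xdf  N=1 Z=0
after 10: R0=0xdf R1=0xa2 R2=0x7d R3=0xdf  N=1 Z=0
after 11: R0=0xdf R1=0x00 R2=0x7d R3=0xdf  N=0 Z=1
-- IRQ taken; context saved, return-PC = 12 --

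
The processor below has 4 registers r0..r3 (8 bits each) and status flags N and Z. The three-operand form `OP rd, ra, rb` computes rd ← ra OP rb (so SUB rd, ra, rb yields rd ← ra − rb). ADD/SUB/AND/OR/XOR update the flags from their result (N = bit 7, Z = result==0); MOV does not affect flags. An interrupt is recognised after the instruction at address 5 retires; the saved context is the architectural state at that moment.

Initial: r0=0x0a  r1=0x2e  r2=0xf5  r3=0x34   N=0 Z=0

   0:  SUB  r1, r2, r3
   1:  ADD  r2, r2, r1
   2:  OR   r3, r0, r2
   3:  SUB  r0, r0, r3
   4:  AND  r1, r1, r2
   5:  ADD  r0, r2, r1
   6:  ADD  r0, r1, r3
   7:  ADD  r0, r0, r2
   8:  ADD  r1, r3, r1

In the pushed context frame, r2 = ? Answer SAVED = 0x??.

SAVED = 0xb6

after  0: r0=0x0a r1=0xc1 r2=0xf5 r3=0x34  N=1 Z=0
after  1: r0=0x0a r1=0xc1 r2=0xb6 r3=0x34  N=1 Z=0
after  2: r0=0x0a r1=0xc1 r2=0xb6 r3=0xbe  N=1 Z=0
after  3: r0=0x4c r1=0xc1 r2=0xb6 r3=0xbe  N=0 Z=0
after  4: r0=0x4c r1=0x80 r2=0xb6 r3=0xbe  N=1 Z=0
after  5: r0=0x36 r1=0x80 r2=0xb6 r3=0xbe  N=0 Z=0
-- IRQ taken; context saved, return-PC = 6 --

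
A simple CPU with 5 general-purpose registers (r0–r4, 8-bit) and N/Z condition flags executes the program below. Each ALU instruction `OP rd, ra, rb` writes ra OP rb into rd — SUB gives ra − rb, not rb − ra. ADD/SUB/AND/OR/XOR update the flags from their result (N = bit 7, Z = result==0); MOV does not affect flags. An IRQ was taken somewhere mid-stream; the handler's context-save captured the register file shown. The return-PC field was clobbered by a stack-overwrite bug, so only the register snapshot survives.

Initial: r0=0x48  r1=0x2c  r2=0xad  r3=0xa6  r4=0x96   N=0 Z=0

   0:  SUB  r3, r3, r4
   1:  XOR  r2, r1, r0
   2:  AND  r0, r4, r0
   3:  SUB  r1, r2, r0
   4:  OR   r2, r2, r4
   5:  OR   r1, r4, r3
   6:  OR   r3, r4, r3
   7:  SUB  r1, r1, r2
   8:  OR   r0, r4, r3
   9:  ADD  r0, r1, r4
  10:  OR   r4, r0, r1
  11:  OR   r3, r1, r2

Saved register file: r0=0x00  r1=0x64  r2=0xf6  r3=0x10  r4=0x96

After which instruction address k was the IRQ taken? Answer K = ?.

K = 4

after  0: r0=0x48 r1=0x2c r2=0xad r3=0x10 r4=0x96  N=0 Z=0
after  1: r0=0x48 r1=0x2c r2=0x64 r3=0x10 r4=0x96  N=0 Z=0
after  2: r0=0x00 r1=0x2c r2=0x64 r3=0x10 r4=0x96  N=0 Z=1
after  3: r0=0x00 r1=0x64 r2=0x64 r3=0x10 r4=0x96  N=0 Z=0
after  4: r0=0x00 r1=0x64 r2=0xf6 r3=0x10 r4=0x96  N=1 Z=0
-- IRQ taken; context saved, return-PC = 5 --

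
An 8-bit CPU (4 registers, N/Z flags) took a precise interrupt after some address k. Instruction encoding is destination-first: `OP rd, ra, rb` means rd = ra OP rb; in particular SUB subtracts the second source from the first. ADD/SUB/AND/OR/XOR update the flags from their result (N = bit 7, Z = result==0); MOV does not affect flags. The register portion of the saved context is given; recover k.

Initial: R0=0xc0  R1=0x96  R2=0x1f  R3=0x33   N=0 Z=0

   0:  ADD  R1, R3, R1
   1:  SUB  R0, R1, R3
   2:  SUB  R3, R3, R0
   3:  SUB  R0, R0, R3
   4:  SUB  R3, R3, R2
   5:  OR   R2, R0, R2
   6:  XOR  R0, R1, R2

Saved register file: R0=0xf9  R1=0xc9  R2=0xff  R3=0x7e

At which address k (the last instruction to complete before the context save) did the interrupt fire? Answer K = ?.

after  0: R0=0xc0 R1=0xc9 R2=0x1f R3=0x33  N=1 Z=0
after  1: R0=0x96 R1=0xc9 R2=0x1f R3=0x33  N=1 Z=0
after  2: R0=0x96 R1=0xc9 R2=0x1f R3=0x9d  N=1 Z=0
after  3: R0=0xf9 R1=0xc9 R2=0x1f R3=0x9d  N=1 Z=0
after  4: R0=0xf9 R1=0xc9 R2=0x1f R3=0x7e  N=0 Z=0
after  5: R0=0xf9 R1=0xc9 R2=0xff R3=0x7e  N=1 Z=0
-- IRQ taken; context saved, return-PC = 6 --

K = 5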